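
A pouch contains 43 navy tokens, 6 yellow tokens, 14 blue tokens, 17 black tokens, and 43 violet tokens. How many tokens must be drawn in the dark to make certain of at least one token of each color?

118

The hardest color to obtain is yellow: we could draw every other token first — 123 − 6 = 117 tokens — without a single yellow one.
The next draw must be yellow, so 117 + 1 = 118.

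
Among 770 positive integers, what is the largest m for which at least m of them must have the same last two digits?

8

There are 100 possible two-digit endings, which serve as the pigeonholes.
If each of the 100 possible two-digit endings held at most 7, the total would be at most 100 × 7 = 700 < 770, a contradiction.
So at least one holds ⌈770/100⌉ = 8.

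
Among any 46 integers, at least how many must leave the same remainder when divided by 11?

5

If each of the 11 residue classes modulo 11 held at most 4, the total would be at most 11 × 4 = 44 < 46, a contradiction.
So at least one holds ⌈46/11⌉ = 5.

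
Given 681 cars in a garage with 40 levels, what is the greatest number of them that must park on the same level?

18

The 681 cars fall into 40 levels.
If each of the 40 levels held at most 17, the total would be at most 40 × 17 = 680 < 681, a contradiction.
So at least one holds ⌈681/40⌉ = 18.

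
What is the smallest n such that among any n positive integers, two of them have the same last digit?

11

There are 10 possible last digits acting as pigeonholes.
With 10 positive integers we could place one in each, avoiding any repeat.
One more forces some class to hold 2, so 10 + 1 = 11.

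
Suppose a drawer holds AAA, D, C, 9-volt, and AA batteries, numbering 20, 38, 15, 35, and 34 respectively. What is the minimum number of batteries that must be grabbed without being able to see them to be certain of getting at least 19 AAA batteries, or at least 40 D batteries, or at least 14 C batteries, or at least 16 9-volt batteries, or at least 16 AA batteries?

100

Each of the 5 types has its own threshold; avoid all of them simultaneously.
The worst case stops just short of every target: 18 AAA, all 38 D, 13 C, 15 9-volt, 15 AA — 18 + 38 + 13 + 15 + 15 = 99 batteries.
One more battery must push some type to its target, so 99 + 1 = 100.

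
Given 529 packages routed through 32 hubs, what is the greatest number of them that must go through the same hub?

The 529 packages fall into 32 hubs.
If each of the 32 hubs held at most 16, the total would be at most 32 × 16 = 512 < 529, a contradiction.
So at least one holds ⌈529/32⌉ = 17.

17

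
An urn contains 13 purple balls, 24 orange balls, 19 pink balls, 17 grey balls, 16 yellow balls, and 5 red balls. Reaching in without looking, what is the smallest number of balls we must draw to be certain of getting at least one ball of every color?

90

The hardest color to obtain is red: we could draw every other ball first — 94 − 5 = 89 balls — without a single red one.
The next draw must be red, so 89 + 1 = 90.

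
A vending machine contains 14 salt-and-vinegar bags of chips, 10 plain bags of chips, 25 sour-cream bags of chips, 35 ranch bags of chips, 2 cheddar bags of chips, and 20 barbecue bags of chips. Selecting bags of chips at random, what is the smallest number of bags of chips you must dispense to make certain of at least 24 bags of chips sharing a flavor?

In the worst case we take at most 23 of each flavor, but all 14 salt-and-vinegar, all 10 plain, all 2 cheddar, and all 20 barbecue (fewer than 23), giving 14 + 10 + 23 + 23 + 2 + 20 = 92.
One more bag of chips then forces some flavor to 24, so 92 + 1 = 93.

93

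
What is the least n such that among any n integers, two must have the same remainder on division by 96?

97

Use the pigeonhole principle on residue classes: two integers differ by a multiple of 96 exactly when they share a remainder mod 96.
There are 96 residue classes mod 96, so 96 integers can all lie in distinct classes.
One more integer must repeat a residue, giving a difference divisible by 96. So n = 96 + 1 = 97.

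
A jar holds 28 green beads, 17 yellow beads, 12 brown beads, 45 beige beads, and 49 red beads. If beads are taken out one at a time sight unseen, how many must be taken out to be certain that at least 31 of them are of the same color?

118

Treat the 5 colors as pigeonholes.
In the worst case we take at most 30 of each color, but all 28 green, all 17 yellow, and all 12 brown (fewer than 30), giving 28 + 17 + 12 + 30 + 30 = 117.
One more bead then forces some color to 31, so 117 + 1 = 118.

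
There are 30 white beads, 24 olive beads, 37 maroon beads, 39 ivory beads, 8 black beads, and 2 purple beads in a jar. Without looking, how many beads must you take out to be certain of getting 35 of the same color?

133

In the worst case we take at most 34 of each color, but all 30 white, all 24 olive, all 8 black, and all 2 purple (fewer than 34), giving 30 + 24 + 34 + 34 + 8 + 2 = 132.
One more bead then forces some color to 35, so 132 + 1 = 133.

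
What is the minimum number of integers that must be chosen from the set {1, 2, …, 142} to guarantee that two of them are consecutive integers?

72

Partition {1, …, 142} into 71 pairs: {1,2}, {3,4}, …, {141,142}.
Choosing 71 integers — say the 71 even numbers 2, 4, …, 142 — takes one from each pair and avoids the property.
Choosing 72 forces two into the same pair by pigeonhole, and those are consecutive. So 72.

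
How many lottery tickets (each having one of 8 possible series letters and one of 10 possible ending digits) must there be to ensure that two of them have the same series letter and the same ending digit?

81

There are 8 × 10 = 80 (series letter, ending digit) combinations acting as pigeonholes.
With 80 lottery tickets we could place one in each, avoiding any repeat.
One more forces some (series letter, ending digit) pair to hold 2, so 80 + 1 = 81.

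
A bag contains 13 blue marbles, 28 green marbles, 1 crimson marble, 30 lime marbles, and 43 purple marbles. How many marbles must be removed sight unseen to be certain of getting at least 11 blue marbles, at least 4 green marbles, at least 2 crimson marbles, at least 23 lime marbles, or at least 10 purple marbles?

The worst case stops just short of every target: 10 blue, 3 green, 1 crimson, 22 lime, 9 purple — 10 + 3 + 1 + 22 + 9 = 45 marbles.
One more marble must push some color to its target, so 45 + 1 = 46.

46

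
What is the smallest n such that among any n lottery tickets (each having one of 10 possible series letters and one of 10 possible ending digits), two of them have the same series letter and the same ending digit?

101

There are 10 × 10 = 100 (series letter, ending digit) combinations acting as pigeonholes.
With 100 lottery tickets we could place one in each, avoiding any repeat.
One more forces some (series letter, ending digit) pair to hold 2, so 100 + 1 = 101.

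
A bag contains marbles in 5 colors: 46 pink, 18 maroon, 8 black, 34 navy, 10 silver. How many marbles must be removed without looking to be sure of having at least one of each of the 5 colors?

109

The hardest color to obtain is black: we could draw every other marble first — 116 − 8 = 108 marbles — without a single black one.
The next draw must be black, so 108 + 1 = 109.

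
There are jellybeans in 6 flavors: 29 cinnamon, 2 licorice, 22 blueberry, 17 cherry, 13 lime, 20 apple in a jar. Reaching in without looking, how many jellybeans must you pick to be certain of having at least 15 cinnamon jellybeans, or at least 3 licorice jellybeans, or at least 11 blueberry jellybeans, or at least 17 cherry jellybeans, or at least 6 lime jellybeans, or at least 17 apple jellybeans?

64

Each of the 6 flavors has its own threshold; avoid all of them simultaneously.
The worst case stops just short of every target: 14 cinnamon, 2 licorice, 10 blueberry, 16 cherry, 5 lime, 16 apple — 14 + 2 + 10 + 16 + 5 + 16 = 63 jellybeans.
One more jellybean must push some flavor to its target, so 63 + 1 = 64.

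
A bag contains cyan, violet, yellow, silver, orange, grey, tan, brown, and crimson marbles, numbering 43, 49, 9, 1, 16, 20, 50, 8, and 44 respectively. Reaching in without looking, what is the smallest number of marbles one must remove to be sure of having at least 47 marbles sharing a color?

Treat the 9 colors as pigeonholes.
In the worst case we take at most 46 of each color, but all 43 cyan, all 9 yellow, all 1 silver, all 16 orange, all 20 grey, all 8 brown, and all 44 crimson (fewer than 46), giving 43 + 46 + 9 + 1 + 16 + 20 + 46 + 8 + 44 = 233.
One more marble then forces some color to 47, so 233 + 1 = 234.

234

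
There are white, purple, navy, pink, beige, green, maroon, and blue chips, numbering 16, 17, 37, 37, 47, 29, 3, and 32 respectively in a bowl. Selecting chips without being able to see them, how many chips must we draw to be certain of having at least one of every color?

216

The hardest color to obtain is maroon: we could draw every other chip first — 218 − 3 = 215 chips — without a single maroon one.
The next draw must be maroon, so 215 + 1 = 216.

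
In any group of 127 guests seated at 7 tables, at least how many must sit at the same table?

The 127 guests fall into 7 tables.
If each of the 7 tables held at most 18, the total would be at most 7 × 18 = 126 < 127, a contradiction.
So at least one holds ⌈127/7⌉ = 19.

19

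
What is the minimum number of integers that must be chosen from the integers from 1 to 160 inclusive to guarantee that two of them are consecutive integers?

Partition {1, …, 160} into 80 pairs: {1,2}, {3,4}, …, {159,160}.
Choosing 80 integers — say the 80 even numbers 2, 4, …, 160 — takes one from each pair and avoids the property.
Choosing 81 forces two into the same pair by pigeonhole, and those are consecutive. So 81.

81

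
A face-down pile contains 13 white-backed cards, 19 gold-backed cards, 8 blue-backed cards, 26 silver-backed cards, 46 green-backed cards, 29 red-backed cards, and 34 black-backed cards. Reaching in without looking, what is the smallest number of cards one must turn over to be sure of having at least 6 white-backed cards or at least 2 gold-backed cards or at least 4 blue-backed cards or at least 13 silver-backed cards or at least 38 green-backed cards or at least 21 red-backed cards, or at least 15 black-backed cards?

The worst case stops just short of every target: 5 white-backed, 1 gold-backed, 3 blue-backed, 12 silver-backed, 37 green-backed, 20 red-backed, 14 black-backed — 5 + 1 + 3 + 12 + 37 + 20 + 14 = 92 cards.
One more card must push some back color to its target, so 92 + 1 = 93.

93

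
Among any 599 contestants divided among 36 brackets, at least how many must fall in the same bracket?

17

The 599 contestants fall into 36 brackets.
If each of the 36 brackets held at most 16, the total would be at most 36 × 16 = 576 < 599, a contradiction.
So at least one holds ⌈599/36⌉ = 17.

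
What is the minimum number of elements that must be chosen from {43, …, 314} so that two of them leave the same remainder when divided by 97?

98

Group the integers by remainder mod 97; there are 97 residue classes, each nonempty in this range.
Choosing one from each class (97 integers) avoids any shared remainder.
One more choice must repeat a class, so two differ by a multiple of 97. Hence 97 + 1 = 98.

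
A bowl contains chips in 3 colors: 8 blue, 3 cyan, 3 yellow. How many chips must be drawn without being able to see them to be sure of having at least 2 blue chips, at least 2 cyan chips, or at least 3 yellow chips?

5

The worst case stops just short of every target: 1 blue, 1 cyan, 2 yellow — 1 + 1 + 2 = 4 chips.
One more chip must push some color to its target, so 4 + 1 = 5.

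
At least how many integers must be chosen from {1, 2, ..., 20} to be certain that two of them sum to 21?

11

Partition {1, …, 20} into 10 pairs: {1,20}, {2,19}, …, {10,11}.
Choosing 10 integers — say the integers 1 through 10 — takes one from each pair and avoids the property.
Choosing 11 forces two into the same pair by pigeonhole, and those sum to 21. So 11.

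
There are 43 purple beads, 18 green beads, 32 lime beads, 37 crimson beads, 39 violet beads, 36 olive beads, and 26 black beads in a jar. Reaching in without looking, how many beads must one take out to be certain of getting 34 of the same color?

Treat the 7 colors as pigeonholes.
In the worst case we take at most 33 of each color, but all 18 green, all 32 lime, and all 26 black (fewer than 33), giving 33 + 18 + 32 + 33 + 33 + 33 + 26 = 208.
One more bead then forces some color to 34, so 208 + 1 = 209.

209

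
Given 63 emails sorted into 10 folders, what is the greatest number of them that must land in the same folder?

If each of the 10 folders held at most 6, the total would be at most 10 × 6 = 60 < 63, a contradiction.
So at least one holds ⌈63/10⌉ = 7.

7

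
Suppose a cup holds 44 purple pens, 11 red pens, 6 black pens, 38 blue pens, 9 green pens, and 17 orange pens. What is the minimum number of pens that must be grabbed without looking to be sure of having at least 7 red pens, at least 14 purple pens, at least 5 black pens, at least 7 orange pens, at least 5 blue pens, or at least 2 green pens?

35

The worst case stops just short of every target: 13 purple, 6 red, 4 black, 4 blue, 1 green, 6 orange — 13 + 6 + 4 + 4 + 1 + 6 = 34 pens.
One more pen must push some ink color to its target, so 34 + 1 = 35.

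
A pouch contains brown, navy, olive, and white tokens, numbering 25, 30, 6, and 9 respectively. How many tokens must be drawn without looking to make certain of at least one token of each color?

65

The hardest color to obtain is olive: we could draw every other token first — 70 − 6 = 64 tokens — without a single olive one.
The next draw must be olive, so 64 + 1 = 65.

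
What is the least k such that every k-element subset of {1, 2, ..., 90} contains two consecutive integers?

46

Partition {1, …, 90} into 45 pairs: {1,2}, {3,4}, …, {89,90}.
Choosing 45 integers — say the 45 even numbers 2, 4, …, 90 — takes one from each pair and avoids the property.
Choosing 46 forces two into the same pair by pigeonhole, and those are consecutive. So 46.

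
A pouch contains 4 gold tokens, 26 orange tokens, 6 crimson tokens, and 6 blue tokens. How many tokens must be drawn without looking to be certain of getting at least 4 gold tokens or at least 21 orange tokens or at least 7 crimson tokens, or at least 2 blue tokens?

31

The worst case stops just short of every target: 3 gold, 20 orange, 6 crimson, 1 blue — 3 + 20 + 6 + 1 = 30 tokens.
One more token must push some color to its target, so 30 + 1 = 31.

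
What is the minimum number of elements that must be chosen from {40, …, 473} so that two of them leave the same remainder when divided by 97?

98

Group the integers by remainder mod 97; there are 97 residue classes, each nonempty in this range.
Choosing one from each class (97 integers) avoids any shared remainder.
One more choice must repeat a class, so two differ by a multiple of 97. Hence 97 + 1 = 98.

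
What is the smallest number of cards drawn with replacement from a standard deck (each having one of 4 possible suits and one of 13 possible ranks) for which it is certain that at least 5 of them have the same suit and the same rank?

There are 4 × 13 = 52 (suit, rank) combinations acting as pigeonholes.
With 52 × 4 = 208 cards drawn with replacement from a standard deck we could place exactly 4 in each, with no (suit, rank) pair reaching 5.
One more forces some (suit, rank) pair to hold 5, so 208 + 1 = 209.

209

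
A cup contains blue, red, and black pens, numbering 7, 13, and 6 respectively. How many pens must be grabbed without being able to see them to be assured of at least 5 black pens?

25

To avoid black pens as long as possible, exhaust the other 2 ink colors first.
The worst case draws every non-black pen first: 7 + 13 = 20.
The next 5 draws are then forced to be black, giving 20 + 5 = 25.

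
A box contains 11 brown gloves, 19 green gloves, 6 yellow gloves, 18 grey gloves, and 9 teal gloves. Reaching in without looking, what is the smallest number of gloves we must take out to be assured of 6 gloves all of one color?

26

The worst case takes 5 gloves of each color without reaching 6 of any: 5 × 5 = 25.
The next glove must bring some color to 6, so 25 + 1 = 26.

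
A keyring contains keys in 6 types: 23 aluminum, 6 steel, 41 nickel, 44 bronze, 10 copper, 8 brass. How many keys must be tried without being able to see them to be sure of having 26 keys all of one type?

98

In the worst case we take at most 25 of each type, but all 23 aluminum, all 6 steel, all 10 copper, and all 8 brass (fewer than 25), giving 23 + 6 + 25 + 25 + 10 + 8 = 97.
One more key then forces some type to 26, so 97 + 1 = 98.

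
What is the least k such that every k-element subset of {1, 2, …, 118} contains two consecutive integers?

Partition {1, …, 118} into 59 pairs: {1,2}, {3,4}, …, {117,118}.
Choosing 59 integers — say the 59 even numbers 2, 4, …, 118 — takes one from each pair and avoids the property.
Choosing 60 forces two into the same pair by pigeonhole, and those are consecutive. So 60.

60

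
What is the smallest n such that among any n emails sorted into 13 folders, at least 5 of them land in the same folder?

There are 13 folders acting as pigeonholes.
With 13 × 4 = 52 emails we could place exactly 4 in each, with no class reaching 5.
One more forces some class to hold 5, so 52 + 1 = 53.

53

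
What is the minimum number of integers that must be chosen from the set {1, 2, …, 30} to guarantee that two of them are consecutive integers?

16

Partition {1, …, 30} into 15 pairs: {1,2}, {3,4}, …, {29,30}.
Choosing 15 integers — say the 15 even numbers 2, 4, …, 30 — takes one from each pair and avoids the property.
Choosing 16 forces two into the same pair by pigeonhole, and those are consecutive. So 16.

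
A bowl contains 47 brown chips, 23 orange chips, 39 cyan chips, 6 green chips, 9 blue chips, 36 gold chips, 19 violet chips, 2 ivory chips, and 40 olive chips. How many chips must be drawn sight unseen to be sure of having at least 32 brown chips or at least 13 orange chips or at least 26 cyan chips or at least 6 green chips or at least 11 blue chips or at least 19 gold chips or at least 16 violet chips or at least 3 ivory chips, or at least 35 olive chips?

The worst case stops just short of every target: 31 brown, 12 orange, 25 cyan, 5 green, all 9 blue, 18 gold, 15 violet, 2 ivory, 34 olive — 31 + 12 + 25 + 5 + 9 + 18 + 15 + 2 + 34 = 151 chips.
One more chip must push some color to its target, so 151 + 1 = 152.

152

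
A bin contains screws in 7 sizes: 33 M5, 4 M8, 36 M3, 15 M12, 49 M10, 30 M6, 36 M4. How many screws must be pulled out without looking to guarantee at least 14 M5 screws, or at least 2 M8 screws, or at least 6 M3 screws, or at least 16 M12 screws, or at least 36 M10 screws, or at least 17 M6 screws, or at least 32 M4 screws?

Each of the 7 sizes has its own threshold; avoid all of them simultaneously.
The worst case stops just short of every target: 13 M5, 1 M8, 5 M3, 15 M12, 35 M10, 16 M6, 31 M4 — 13 + 1 + 5 + 15 + 35 + 16 + 31 = 116 screws.
One more screw must push some size to its target, so 116 + 1 = 117.

117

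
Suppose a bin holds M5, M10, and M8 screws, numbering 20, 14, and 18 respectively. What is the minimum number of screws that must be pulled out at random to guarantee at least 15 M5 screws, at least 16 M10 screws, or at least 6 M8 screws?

Each of the 3 sizes has its own threshold; avoid all of them simultaneously.
The worst case stops just short of every target: 14 M5, all 14 M10, 5 M8 — 14 + 14 + 5 = 33 screws.
One more screw must push some size to its target, so 33 + 1 = 34.

34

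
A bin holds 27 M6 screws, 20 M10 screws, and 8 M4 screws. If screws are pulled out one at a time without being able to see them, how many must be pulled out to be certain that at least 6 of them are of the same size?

Treat the 3 sizes as pigeonholes.
The worst case takes 5 screws of each size without reaching 6 of any: 3 × 5 = 15.
The next screw must bring some size to 6, so 15 + 1 = 16.

16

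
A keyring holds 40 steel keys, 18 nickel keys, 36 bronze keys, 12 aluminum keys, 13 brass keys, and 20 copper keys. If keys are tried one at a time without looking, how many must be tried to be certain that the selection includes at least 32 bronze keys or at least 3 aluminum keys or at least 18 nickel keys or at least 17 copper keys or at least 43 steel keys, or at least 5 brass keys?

111

The worst case stops just short of every target: all 40 steel, 17 nickel, 31 bronze, 2 aluminum, 4 brass, 16 copper — 40 + 17 + 31 + 2 + 4 + 16 = 110 keys.
One more key must push some type to its target, so 110 + 1 = 111.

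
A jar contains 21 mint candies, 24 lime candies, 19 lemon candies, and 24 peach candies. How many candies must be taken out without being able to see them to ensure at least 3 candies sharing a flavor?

9

Treat the 4 flavors as pigeonholes.
The worst case takes 2 candies of each flavor without reaching 3 of any: 4 × 2 = 8.
The next candy must bring some flavor to 3, so 8 + 1 = 9.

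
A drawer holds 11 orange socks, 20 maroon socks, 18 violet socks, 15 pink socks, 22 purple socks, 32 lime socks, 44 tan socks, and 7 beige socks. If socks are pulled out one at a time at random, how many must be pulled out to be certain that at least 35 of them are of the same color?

160

Treat the 8 colors as pigeonholes.
In the worst case we take at most 34 of each color, but all 11 orange, all 20 maroon, all 18 violet, all 15 pink, all 22 purple, all 32 lime, and all 7 beige (fewer than 34), giving 11 + 20 + 18 + 15 + 22 + 32 + 34 + 7 = 159.
One more sock then forces some color to 35, so 159 + 1 = 160.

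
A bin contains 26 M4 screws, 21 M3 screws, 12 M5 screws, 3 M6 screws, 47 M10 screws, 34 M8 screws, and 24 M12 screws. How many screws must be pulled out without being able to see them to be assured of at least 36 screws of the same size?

In the worst case we take at most 35 of each size, but all 26 M4, all 21 M3, all 12 M5, all 3 M6, all 34 M8, and all 24 M12 (fewer than 35), giving 26 + 21 + 12 + 3 + 35 + 34 + 24 = 155.
One more screw then forces some size to 36, so 155 + 1 = 156.

156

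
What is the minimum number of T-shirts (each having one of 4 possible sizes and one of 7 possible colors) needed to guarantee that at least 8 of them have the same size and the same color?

There are 4 × 7 = 28 (size, color) combinations acting as pigeonholes.
With 28 × 7 = 196 T-shirts we could place exactly 7 in each, with no (size, color) pair reaching 8.
One more forces some (size, color) pair to hold 8, so 196 + 1 = 197.

197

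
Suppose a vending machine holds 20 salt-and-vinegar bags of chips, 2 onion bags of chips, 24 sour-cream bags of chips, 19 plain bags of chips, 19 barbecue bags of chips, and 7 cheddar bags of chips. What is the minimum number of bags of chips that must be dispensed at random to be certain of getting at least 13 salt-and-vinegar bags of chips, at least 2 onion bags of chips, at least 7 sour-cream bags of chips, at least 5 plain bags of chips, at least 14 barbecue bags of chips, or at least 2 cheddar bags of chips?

38

The worst case stops just short of every target: 12 salt-and-vinegar, 1 onion, 6 sour-cream, 4 plain, 13 barbecue, 1 cheddar — 12 + 1 + 6 + 4 + 13 + 1 = 37 bags of chips.
One more bag of chips must push some flavor to its target, so 37 + 1 = 38.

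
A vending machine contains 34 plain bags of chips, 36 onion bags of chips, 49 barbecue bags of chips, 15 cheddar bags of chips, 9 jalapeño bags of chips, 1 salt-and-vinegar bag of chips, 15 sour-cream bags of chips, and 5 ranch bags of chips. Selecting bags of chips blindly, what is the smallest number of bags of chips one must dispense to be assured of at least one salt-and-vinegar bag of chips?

To avoid salt-and-vinegar bags of chips as long as possible, exhaust the other 7 flavors first.
The worst case draws every non-salt-and-vinegar bag of chips first: 34 + 36 + 49 + 15 + 9 + 15 + 5 = 163.
The next draw is then forced to be salt-and-vinegar, giving 163 + 1 = 164.

164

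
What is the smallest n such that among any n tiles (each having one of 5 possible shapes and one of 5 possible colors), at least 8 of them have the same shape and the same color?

176

There are 5 × 5 = 25 (shape, color) combinations acting as pigeonholes.
With 25 × 7 = 175 tiles we could place exactly 7 in each, with no (shape, color) pair reaching 8.
One more forces some (shape, color) pair to hold 8, so 175 + 1 = 176.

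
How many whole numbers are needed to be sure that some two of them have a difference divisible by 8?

Two integers differ by a multiple of 8 exactly when they share a remainder mod 8.
There are 8 residue classes mod 8, so 8 integers can all lie in distinct classes.
One more integer must repeat a residue, giving a difference divisible by 8. So n = 8 + 1 = 9.

9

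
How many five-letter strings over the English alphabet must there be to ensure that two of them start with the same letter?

27

There are 26 possible first letters acting as pigeonholes.
With 26 five-letter strings over the English alphabet we could place one in each, avoiding any repeat.
One more forces some class to hold 2, so 26 + 1 = 27.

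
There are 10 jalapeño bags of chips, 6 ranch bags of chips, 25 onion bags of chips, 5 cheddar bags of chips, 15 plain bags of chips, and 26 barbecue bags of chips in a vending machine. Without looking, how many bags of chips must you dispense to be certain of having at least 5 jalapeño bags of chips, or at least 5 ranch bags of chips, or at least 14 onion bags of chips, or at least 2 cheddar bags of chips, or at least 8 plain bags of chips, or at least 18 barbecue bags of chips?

47

Each of the 6 flavors has its own threshold; avoid all of them simultaneously.
The worst case stops just short of every target: 4 jalapeño, 4 ranch, 13 onion, 1 cheddar, 7 plain, 17 barbecue — 4 + 4 + 13 + 1 + 7 + 17 = 46 bags of chips.
One more bag of chips must push some flavor to its target, so 46 + 1 = 47.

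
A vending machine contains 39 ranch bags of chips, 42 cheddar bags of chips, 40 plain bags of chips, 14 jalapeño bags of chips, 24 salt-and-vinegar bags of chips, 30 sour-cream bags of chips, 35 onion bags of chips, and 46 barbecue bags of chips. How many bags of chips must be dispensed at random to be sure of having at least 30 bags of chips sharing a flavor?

In the worst case we take at most 29 of each flavor, but all 14 jalapeño and all 24 salt-and-vinegar (fewer than 29), giving 29 + 29 + 29 + 14 + 24 + 29 + 29 + 29 = 212.
One more bag of chips then forces some flavor to 30, so 212 + 1 = 213.

213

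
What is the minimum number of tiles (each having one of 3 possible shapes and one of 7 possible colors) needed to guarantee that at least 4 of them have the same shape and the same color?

There are 3 × 7 = 21 (shape, color) combinations acting as pigeonholes.
With 21 × 3 = 63 tiles we could place exactly 3 in each, with no (shape, color) pair reaching 4.
One more forces some (shape, color) pair to hold 4, so 63 + 1 = 64.

64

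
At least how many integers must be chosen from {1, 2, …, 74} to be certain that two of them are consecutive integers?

38

Partition {1, …, 74} into 37 pairs: {1,2}, {3,4}, …, {73,74}.
Choosing 37 integers — say the 37 even numbers 2, 4, …, 74 — takes one from each pair and avoids the property.
Choosing 38 forces two into the same pair by pigeonhole, and those are consecutive. So 38.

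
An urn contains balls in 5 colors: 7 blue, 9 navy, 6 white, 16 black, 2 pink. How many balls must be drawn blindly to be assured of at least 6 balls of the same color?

In the worst case we take at most 5 of each color, but all 2 pink (fewer than 5), giving 5 + 5 + 5 + 5 + 2 = 22.
One more ball then forces some color to 6, so 22 + 1 = 23.

23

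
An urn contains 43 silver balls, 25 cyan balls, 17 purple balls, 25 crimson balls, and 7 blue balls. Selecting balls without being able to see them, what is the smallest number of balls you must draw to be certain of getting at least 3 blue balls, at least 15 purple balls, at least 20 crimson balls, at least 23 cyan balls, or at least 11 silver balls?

68

The worst case stops just short of every target: 10 silver, 22 cyan, 14 purple, 19 crimson, 2 blue — 10 + 22 + 14 + 19 + 2 = 67 balls.
One more ball must push some color to its target, so 67 + 1 = 68.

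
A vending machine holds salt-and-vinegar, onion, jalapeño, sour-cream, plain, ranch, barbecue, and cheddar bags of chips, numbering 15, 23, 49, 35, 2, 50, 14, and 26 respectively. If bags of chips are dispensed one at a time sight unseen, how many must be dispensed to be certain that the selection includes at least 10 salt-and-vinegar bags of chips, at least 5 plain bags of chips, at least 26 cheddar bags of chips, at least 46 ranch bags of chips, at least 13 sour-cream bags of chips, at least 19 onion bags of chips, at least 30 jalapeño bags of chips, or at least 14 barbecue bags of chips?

154

The worst case stops just short of every target: 9 salt-and-vinegar, 18 onion, 29 jalapeño, 12 sour-cream, all 2 plain, 45 ranch, 13 barbecue, 25 cheddar — 9 + 18 + 29 + 12 + 2 + 45 + 13 + 25 = 153 bags of chips.
One more bag of chips must push some flavor to its target, so 153 + 1 = 154.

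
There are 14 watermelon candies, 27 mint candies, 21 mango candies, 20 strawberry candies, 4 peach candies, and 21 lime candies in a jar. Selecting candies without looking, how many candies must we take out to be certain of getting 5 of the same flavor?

25

The worst case takes 4 candies of each flavor without reaching 5 of any: 6 × 4 = 24.
The next candy must bring some flavor to 5, so 24 + 1 = 25.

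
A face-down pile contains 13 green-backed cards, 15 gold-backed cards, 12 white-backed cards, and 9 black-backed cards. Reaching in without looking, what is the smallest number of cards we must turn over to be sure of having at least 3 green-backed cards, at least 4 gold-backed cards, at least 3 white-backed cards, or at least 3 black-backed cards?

10

The worst case stops just short of every target: 2 green-backed, 3 gold-backed, 2 white-backed, 2 black-backed — 2 + 3 + 2 + 2 = 9 cards.
One more card must push some back color to its target, so 9 + 1 = 10.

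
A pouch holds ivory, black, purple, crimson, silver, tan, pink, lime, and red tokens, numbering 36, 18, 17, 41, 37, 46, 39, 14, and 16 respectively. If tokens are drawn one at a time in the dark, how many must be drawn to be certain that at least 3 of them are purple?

The worst case draws every non-purple token first: 36 + 18 + 41 + 37 + 46 + 39 + 14 + 16 = 247.
The next 3 draws are then forced to be purple, giving 247 + 3 = 250.

250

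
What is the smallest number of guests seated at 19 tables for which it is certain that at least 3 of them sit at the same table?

There are 19 tables acting as pigeonholes.
With 19 × 2 = 38 guests we could place exactly 2 in each, with no class reaching 3.
One more forces some class to hold 3, so 38 + 1 = 39.

39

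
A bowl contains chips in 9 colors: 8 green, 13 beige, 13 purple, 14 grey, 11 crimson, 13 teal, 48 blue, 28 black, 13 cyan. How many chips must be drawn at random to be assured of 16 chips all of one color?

Treat the 9 colors as pigeonholes.
In the worst case we take at most 15 of each color, but all 8 green, all 13 beige, all 13 purple, all 14 grey, all 11 crimson, all 13 teal, and all 13 cyan (fewer than 15), giving 8 + 13 + 13 + 14 + 11 + 13 + 15 + 15 + 13 = 115.
One more chip then forces some color to 16, so 115 + 1 = 116.

116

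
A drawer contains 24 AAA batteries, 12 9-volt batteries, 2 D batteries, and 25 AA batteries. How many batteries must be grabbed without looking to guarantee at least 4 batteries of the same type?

Treat the 4 types as pigeonholes.
In the worst case we take at most 3 of each type, but all 2 D (fewer than 3), giving 3 + 3 + 2 + 3 = 11.
One more battery then forces some type to 4, so 11 + 1 = 12.

12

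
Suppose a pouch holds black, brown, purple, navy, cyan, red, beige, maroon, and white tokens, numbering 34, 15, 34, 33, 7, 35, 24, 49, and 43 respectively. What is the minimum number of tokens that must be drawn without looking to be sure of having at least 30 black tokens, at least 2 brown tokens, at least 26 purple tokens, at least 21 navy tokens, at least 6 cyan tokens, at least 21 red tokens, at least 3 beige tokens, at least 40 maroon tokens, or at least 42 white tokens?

The worst case stops just short of every target: 29 black, 1 brown, 25 purple, 20 navy, 5 cyan, 20 red, 2 beige, 39 maroon, 41 white — 29 + 1 + 25 + 20 + 5 + 20 + 2 + 39 + 41 = 182 tokens.
One more token must push some color to its target, so 182 + 1 = 183.

183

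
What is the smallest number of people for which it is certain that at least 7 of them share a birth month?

73

There are 12 months of the year acting as pigeonholes.
With 12 × 6 = 72 people we could place exactly 6 in each, with no class reaching 7.
One more forces some class to hold 7, so 72 + 1 = 73.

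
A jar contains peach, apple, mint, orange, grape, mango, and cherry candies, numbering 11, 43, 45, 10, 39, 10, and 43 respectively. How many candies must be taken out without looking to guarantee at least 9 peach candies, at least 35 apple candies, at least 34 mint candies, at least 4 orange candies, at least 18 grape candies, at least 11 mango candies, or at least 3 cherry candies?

The worst case stops just short of every target: 8 peach, 34 apple, 33 mint, 3 orange, 17 grape, 10 mango, 2 cherry — 8 + 34 + 33 + 3 + 17 + 10 + 2 = 107 candies.
One more candy must push some flavor to its target, so 107 + 1 = 108.

108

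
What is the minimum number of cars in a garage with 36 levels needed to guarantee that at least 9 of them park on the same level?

There are 36 levels acting as pigeonholes.
With 36 × 8 = 288 cars we could place exactly 8 in each, with no class reaching 9.
One more forces some class to hold 9, so 288 + 1 = 289.

289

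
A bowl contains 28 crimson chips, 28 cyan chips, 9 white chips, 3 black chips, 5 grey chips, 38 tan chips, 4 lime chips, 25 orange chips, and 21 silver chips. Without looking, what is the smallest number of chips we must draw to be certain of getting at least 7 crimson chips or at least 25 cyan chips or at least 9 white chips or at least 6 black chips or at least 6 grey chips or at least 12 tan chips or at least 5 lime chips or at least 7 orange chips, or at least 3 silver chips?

70

The worst case stops just short of every target: 6 crimson, 24 cyan, 8 white, all 3 black, 5 grey, 11 tan, 4 lime, 6 orange, 2 silver — 6 + 24 + 8 + 3 + 5 + 11 + 4 + 6 + 2 = 69 chips.
One more chip must push some color to its target, so 69 + 1 = 70.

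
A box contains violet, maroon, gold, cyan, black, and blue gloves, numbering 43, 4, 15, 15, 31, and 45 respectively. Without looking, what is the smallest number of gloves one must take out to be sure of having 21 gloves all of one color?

95

Treat the 6 colors as pigeonholes.
In the worst case we take at most 20 of each color, but all 4 maroon, all 15 gold, and all 15 cyan (fewer than 20), giving 20 + 4 + 15 + 15 + 20 + 20 = 94.
One more glove then forces some color to 21, so 94 + 1 = 95.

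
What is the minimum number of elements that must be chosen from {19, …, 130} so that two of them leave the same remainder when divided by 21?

22

Use the pigeonhole principle on residue classes: group the integers by remainder mod 21; there are 21 residue classes, each nonempty in this range.
Choosing one from each class (21 integers) avoids any shared remainder.
One more choice must repeat a class, so two differ by a multiple of 21. Hence 21 + 1 = 22.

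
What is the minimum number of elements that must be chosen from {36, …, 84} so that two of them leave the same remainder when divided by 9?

10

Use the pigeonhole principle on residue classes: group the integers by remainder mod 9; there are 9 residue classes, each nonempty in this range.
Choosing one from each class (9 integers) avoids any shared remainder.
One more choice must repeat a class, so two differ by a multiple of 9. Hence 9 + 1 = 10.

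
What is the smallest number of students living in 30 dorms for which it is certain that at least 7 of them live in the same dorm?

181

There are 30 dorms acting as pigeonholes.
With 30 × 6 = 180 students we could place exactly 6 in each, with no class reaching 7.
One more forces some class to hold 7, so 180 + 1 = 181.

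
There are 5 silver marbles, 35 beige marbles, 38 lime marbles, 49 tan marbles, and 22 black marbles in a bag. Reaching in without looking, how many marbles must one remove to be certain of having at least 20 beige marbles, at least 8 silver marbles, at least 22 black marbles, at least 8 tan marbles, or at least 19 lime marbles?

Each of the 5 colors has its own threshold; avoid all of them simultaneously.
The worst case stops just short of every target: all 5 silver, 19 beige, 18 lime, 7 tan, 21 black — 5 + 19 + 18 + 7 + 21 = 70 marbles.
One more marble must push some color to its target, so 70 + 1 = 71.

71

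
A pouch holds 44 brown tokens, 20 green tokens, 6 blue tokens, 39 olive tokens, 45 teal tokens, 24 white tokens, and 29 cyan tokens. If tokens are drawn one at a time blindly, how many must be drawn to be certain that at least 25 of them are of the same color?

In the worst case we take at most 24 of each color, but all 20 green and all 6 blue (fewer than 24), giving 24 + 20 + 6 + 24 + 24 + 24 + 24 = 146.
One more token then forces some color to 25, so 146 + 1 = 147.

147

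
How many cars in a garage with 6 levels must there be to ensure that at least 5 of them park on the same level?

25

There are 6 levels acting as pigeonholes.
With 6 × 4 = 24 cars we could place exactly 4 in each, with no class reaching 5.
One more forces some class to hold 5, so 24 + 1 = 25.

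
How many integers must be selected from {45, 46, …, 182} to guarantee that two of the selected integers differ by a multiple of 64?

65

Group the integers by remainder mod 64; there are 64 residue classes, each nonempty in this range.
Choosing one from each class (64 integers) avoids any shared remainder.
One more choice must repeat a class, so two differ by a multiple of 64. Hence 64 + 1 = 65.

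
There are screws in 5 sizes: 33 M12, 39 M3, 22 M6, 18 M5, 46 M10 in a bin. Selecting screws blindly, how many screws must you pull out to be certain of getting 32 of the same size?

In the worst case we take at most 31 of each size, but all 22 M6 and all 18 M5 (fewer than 31), giving 31 + 31 + 22 + 18 + 31 = 133.
One more screw then forces some size to 32, so 133 + 1 = 134.

134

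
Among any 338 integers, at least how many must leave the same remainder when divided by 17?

20

The 338 integers fall into 17 residue classes modulo 17.
If each of the 17 residue classes modulo 17 held at most 19, the total would be at most 17 × 19 = 323 < 338, a contradiction.
So at least one holds ⌈338/17⌉ = 20.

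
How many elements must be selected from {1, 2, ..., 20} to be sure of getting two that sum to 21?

Partition {1, …, 20} into 10 pairs: {1,20}, {2,19}, …, {10,11}.
Choosing 10 integers — say the integers 1 through 10 — takes one from each pair and avoids the property.
Choosing 11 forces two into the same pair by pigeonhole, and those sum to 21. So 11.

11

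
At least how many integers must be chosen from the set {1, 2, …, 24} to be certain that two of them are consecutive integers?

Partition {1, …, 24} into 12 pairs: {1,2}, {3,4}, …, {23,24}.
Choosing 12 integers — say the 12 even numbers 2, 4, …, 24 — takes one from each pair and avoids the property.
Choosing 13 forces two into the same pair by pigeonhole, and those are consecutive. So 13.

13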